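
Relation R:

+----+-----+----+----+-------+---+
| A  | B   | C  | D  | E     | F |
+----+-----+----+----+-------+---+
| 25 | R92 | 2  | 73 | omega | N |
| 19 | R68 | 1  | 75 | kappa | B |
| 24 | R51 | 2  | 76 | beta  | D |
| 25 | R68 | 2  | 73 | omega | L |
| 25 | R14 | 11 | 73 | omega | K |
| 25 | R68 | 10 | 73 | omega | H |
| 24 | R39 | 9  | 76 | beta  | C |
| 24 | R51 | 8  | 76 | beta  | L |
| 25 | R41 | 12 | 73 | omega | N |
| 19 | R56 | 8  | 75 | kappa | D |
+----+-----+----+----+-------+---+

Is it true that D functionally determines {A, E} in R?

D=73: 5 rows → {A,E} = (25, omega), (25, omega), (25, omega), (25, omega), (25, omega) ✓
D=75: 2 rows → {A,E} = (19, kappa), (19, kappa) ✓
D=76: 3 rows → {A,E} = (24, beta), (24, beta), (24, beta) ✓
Every D value is associated with a single {A, E} value, so D -> {A, E} holds.

Yes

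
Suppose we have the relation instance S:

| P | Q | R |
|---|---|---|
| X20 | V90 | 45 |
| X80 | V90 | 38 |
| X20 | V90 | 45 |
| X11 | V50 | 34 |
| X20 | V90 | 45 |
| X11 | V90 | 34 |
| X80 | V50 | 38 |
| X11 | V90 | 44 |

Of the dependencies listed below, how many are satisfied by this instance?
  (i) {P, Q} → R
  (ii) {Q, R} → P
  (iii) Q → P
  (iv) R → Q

1

(i) {P, Q} → R: (P=X11, Q=V90): 2 rows → R takes values {34, 44} — violation — fails.
(ii) {Q, R} → P: every LHS value maps to a single RHS value — holds.
(iii) Q → P: Q=V90: 6 rows → P takes values {X20, X80, X11} — violation; Q=V50: 2 rows → P takes values {X11, X80} — violation — fails.
(iv) R → Q: R=38: 2 rows → Q takes values {V90, V50} — violation; R=34: 2 rows → Q takes values {V50, V90} — violation — fails.
1 of the 4 dependencies holds.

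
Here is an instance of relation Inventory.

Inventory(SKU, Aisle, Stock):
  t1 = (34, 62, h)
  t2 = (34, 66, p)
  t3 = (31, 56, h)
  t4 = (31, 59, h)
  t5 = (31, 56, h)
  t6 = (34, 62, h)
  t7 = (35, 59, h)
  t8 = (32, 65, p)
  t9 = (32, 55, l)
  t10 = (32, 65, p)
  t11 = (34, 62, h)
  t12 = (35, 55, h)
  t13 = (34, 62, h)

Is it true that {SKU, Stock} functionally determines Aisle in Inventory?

(SKU=34, Stock=h): rows 1, 6, 11, 13 → Aisle = 62, 62, 62, 62 ✓
(SKU=34, Stock=p): row 2 → Aisle = 66 ✓
(SKU=31, Stock=h): rows 3, 4, 5 → Aisle takes values {56, 59} — violation
(SKU=35, Stock=h): rows 7, 12 → Aisle takes values {59, 55} — violation
(SKU=32, Stock=p): rows 8, 10 → Aisle = 65, 65 ✓
(SKU=32, Stock=l): row 9 → Aisle = 55 ✓
Two rows agree on {SKU, Stock} but differ on Aisle, so {SKU, Stock} → Aisle does not hold.

No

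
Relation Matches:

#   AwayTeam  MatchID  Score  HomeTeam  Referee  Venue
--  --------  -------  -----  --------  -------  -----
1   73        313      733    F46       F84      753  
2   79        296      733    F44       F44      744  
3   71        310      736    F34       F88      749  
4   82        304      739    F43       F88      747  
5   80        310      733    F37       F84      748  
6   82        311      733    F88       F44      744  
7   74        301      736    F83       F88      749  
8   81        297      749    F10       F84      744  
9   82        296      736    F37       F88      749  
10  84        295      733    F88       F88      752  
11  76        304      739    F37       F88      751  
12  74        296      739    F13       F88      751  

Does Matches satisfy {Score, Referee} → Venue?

(Score=733, Referee=F84): rows 1, 5 → Venue takes values {753, 748} — violation
(Score=733, Referee=F44): rows 2, 6 → Venue = 744, 744 ✓
(Score=736, Referee=F88): rows 3, 7, 9 → Venue = 749, 749, 749 ✓
(Score=739, Referee=F88): rows 4, 11, 12 → Venue takes values {747, 751} — violation
(Score=749, Referee=F84): row 8 → Venue = 744 ✓
(Score=733, Referee=F88): row 10 → Venue = 752 ✓
Two rows agree on {Score, Referee} but differ on Venue, so {Score, Referee} → Venue does not hold.

No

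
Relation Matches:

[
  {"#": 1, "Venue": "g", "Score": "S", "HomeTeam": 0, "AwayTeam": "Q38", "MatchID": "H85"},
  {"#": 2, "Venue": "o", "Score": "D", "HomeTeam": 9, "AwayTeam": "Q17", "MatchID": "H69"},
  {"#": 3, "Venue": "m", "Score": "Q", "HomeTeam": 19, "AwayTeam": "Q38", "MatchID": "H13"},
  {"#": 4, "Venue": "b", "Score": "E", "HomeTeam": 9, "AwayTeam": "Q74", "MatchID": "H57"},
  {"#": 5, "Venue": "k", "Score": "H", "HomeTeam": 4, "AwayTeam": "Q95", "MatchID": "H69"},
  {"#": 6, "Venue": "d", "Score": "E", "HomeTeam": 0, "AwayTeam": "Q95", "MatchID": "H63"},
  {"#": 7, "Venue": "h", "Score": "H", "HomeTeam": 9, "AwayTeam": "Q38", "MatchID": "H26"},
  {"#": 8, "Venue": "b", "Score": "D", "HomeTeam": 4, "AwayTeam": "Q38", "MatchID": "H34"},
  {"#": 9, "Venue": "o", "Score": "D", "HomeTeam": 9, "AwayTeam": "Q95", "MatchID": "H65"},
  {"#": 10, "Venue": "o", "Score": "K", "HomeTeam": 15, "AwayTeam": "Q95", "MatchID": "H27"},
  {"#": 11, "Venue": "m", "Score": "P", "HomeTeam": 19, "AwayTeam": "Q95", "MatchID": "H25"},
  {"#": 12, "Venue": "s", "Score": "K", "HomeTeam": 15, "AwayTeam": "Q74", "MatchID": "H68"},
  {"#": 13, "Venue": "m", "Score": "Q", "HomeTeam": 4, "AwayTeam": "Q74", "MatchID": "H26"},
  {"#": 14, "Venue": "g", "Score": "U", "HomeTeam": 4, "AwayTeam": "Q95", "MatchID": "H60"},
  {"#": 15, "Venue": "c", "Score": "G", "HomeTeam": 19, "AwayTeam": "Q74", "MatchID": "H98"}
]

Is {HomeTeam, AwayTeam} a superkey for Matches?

No

Rows 5 and 14 have the same {HomeTeam, AwayTeam} value (HomeTeam=4, AwayTeam=Q95) but are distinct tuples, so {HomeTeam, AwayTeam} does not determine every attribute — not a superkey.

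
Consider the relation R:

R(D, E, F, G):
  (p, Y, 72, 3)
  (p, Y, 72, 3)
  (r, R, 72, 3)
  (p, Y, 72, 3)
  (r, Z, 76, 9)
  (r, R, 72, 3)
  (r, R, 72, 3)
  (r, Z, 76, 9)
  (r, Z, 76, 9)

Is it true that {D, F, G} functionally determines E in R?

Yes

(D=p, F=72, G=3): 3 rows → E = Y, Y, Y ✓
(D=r, F=72, G=3): 3 rows → E = R, R, R ✓
(D=r, F=76, G=9): 3 rows → E = Z, Z, Z ✓
Every {D, F, G} value is associated with a single E value, so {D, F, G} -> E holds.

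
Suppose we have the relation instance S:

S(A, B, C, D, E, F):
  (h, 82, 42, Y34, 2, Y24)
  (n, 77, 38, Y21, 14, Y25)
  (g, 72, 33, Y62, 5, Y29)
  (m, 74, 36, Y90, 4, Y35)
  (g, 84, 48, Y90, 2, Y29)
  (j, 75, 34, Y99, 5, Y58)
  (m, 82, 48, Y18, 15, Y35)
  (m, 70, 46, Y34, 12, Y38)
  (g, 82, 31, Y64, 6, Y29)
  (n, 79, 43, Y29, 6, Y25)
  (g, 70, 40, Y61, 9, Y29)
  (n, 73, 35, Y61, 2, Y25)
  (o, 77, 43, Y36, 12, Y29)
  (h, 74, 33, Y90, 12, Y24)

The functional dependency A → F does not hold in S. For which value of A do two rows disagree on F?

A=h: 2 rows → F = Y24, Y24 ✓
A=n: 3 rows → F = Y25, Y25, Y25 ✓
A=g: 4 rows → F = Y29, Y29, Y29, Y29 ✓
A=m: 3 rows → F takes values {Y35, Y38} — violation
A=j: 1 row → F = Y58 ✓
A=o: 1 row → F = Y29 ✓
The only A value with inconsistent F is A=m.

m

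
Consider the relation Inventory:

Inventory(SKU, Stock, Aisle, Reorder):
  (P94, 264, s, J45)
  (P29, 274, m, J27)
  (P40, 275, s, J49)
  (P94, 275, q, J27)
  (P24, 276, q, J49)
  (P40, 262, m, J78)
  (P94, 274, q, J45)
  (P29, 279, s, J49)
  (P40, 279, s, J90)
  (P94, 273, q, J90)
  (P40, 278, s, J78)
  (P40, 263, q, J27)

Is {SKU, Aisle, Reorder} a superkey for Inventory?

Yes

All 12 rows have distinct {SKU, Aisle, Reorder} values, so {SKU, Aisle, Reorder} → (all attributes) holds and {SKU, Aisle, Reorder} is a superkey.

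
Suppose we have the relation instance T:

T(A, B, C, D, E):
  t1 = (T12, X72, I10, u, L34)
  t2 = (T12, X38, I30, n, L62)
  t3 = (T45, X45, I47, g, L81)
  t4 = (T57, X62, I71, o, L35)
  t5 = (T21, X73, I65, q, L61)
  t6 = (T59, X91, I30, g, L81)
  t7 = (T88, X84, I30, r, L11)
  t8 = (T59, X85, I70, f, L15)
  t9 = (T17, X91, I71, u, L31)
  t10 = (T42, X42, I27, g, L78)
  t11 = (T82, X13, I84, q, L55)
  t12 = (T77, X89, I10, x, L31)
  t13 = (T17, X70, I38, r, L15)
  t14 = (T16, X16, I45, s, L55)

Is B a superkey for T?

Rows 6 and 9 have the same B value B=X91 but are distinct tuples, so B does not determine every attribute — not a superkey.

No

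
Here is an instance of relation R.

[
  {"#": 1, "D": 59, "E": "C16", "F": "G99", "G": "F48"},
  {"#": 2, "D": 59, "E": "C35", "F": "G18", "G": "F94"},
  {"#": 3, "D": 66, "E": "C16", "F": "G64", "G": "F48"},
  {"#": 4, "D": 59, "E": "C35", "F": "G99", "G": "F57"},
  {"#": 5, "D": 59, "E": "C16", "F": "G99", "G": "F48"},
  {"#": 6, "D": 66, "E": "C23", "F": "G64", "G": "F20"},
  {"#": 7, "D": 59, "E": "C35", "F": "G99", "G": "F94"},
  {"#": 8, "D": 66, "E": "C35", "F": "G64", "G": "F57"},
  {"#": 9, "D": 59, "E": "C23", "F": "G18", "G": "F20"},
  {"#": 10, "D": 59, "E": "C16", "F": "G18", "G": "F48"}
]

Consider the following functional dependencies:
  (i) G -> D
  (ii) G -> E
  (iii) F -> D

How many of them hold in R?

(i) G -> D: G=F48: rows 1, 3, 5, 10 → D takes values {59, 66} — violation; G=F57: rows 4, 8 → D takes values {59, 66} — violation; G=F20: rows 6, 9 → D takes values {66, 59} — violation — fails.
(ii) G -> E: every LHS value maps to a single RHS value — holds.
(iii) F -> D: every LHS value maps to a single RHS value — holds.
2 of the 3 dependencies hold.

2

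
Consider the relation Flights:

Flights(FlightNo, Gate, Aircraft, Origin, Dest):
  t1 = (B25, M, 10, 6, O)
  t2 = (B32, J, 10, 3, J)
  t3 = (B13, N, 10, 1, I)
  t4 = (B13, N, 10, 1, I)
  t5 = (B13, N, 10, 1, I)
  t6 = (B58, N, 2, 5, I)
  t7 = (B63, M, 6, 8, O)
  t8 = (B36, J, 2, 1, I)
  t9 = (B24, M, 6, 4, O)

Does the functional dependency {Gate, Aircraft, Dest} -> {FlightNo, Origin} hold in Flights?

(Gate=M, Aircraft=10, Dest=O): row 1 → {FlightNo,Origin} = (B25, 6) ✓
(Gate=J, Aircraft=10, Dest=J): row 2 → {FlightNo,Origin} = (B32, 3) ✓
(Gate=N, Aircraft=10, Dest=I): rows 3, 4, 5 → {FlightNo,Origin} = (B13, 1), (B13, 1), (B13, 1) ✓
(Gate=N, Aircraft=2, Dest=I): row 6 → {FlightNo,Origin} = (B58, 5) ✓
(Gate=M, Aircraft=6, Dest=O): rows 7, 9 → {FlightNo,Origin} takes values {(B63, 8), (B24, 4)} — violation
(Gate=J, Aircraft=2, Dest=I): row 8 → {FlightNo,Origin} = (B36, 1) ✓
Two rows agree on {Gate, Aircraft, Dest} but differ on {FlightNo, Origin}, so {Gate, Aircraft, Dest} -> {FlightNo, Origin} does not hold.

No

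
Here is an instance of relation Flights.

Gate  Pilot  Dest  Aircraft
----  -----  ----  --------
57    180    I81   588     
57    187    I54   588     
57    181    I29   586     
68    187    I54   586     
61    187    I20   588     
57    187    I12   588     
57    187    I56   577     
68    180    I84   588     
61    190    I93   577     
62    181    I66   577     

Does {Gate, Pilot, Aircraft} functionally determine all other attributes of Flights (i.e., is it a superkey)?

Two distinct rows share (Gate=57, Pilot=187, Aircraft=588), so {Gate, Pilot, Aircraft} does not determine every attribute — not a superkey.

No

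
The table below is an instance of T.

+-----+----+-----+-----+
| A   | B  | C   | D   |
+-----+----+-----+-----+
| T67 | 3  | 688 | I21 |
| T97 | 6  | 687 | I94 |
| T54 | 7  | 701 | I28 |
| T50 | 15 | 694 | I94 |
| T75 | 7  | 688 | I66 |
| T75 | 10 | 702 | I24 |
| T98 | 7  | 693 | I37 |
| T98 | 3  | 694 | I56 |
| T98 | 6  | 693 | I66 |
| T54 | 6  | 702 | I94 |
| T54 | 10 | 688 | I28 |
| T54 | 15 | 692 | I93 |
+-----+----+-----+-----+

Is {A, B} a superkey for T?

All 12 rows have distinct {A, B} values, so {A, B} → (all attributes) holds and {A, B} is a superkey.

Yes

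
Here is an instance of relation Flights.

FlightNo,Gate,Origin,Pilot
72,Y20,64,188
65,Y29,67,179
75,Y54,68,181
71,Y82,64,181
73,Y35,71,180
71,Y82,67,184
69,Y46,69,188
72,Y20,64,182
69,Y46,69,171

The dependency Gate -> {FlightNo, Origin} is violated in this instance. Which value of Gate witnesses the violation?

Y82

Gate=Y20: 2 rows → {FlightNo,Origin} = (72, 64), (72, 64) ✓
Gate=Y29: 1 row → {FlightNo,Origin} = (65, 67) ✓
Gate=Y54: 1 row → {FlightNo,Origin} = (75, 68) ✓
Gate=Y82: 2 rows → {FlightNo,Origin} takes values {(71, 64), (71, 67)} — violation
Gate=Y35: 1 row → {FlightNo,Origin} = (73, 71) ✓
Gate=Y46: 2 rows → {FlightNo,Origin} = (69, 69), (69, 69) ✓
The only Gate value with inconsistent RHS is Gate=Y82.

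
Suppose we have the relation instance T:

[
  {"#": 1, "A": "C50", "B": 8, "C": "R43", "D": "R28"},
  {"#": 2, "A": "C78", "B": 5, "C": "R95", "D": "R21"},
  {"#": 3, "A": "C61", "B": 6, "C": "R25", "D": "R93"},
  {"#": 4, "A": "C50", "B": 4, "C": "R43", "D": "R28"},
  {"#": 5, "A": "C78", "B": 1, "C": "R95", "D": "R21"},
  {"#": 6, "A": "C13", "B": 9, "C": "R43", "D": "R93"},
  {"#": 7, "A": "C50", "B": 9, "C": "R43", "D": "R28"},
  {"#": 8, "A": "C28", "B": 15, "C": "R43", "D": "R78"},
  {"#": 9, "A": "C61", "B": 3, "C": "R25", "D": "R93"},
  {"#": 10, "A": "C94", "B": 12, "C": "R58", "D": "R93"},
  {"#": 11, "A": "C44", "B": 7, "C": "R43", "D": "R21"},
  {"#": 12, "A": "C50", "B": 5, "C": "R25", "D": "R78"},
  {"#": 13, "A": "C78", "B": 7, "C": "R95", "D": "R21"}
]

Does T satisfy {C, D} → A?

Yes

(C=R43, D=R28): rows 1, 4, 7 → A = C50, C50, C50 ✓
(C=R95, D=R21): rows 2, 5, 13 → A = C78, C78, C78 ✓
(C=R25, D=R93): rows 3, 9 → A = C61, C61 ✓
(C=R43, D=R93): row 6 → A = C13 ✓
(C=R43, D=R78): row 8 → A = C28 ✓
(C=R58, D=R93): row 10 → A = C94 ✓
(C=R43, D=R21): row 11 → A = C44 ✓
(C=R25, D=R78): row 12 → A = C50 ✓
Every {C, D} value is associated with a single A value, so {C, D} → A holds.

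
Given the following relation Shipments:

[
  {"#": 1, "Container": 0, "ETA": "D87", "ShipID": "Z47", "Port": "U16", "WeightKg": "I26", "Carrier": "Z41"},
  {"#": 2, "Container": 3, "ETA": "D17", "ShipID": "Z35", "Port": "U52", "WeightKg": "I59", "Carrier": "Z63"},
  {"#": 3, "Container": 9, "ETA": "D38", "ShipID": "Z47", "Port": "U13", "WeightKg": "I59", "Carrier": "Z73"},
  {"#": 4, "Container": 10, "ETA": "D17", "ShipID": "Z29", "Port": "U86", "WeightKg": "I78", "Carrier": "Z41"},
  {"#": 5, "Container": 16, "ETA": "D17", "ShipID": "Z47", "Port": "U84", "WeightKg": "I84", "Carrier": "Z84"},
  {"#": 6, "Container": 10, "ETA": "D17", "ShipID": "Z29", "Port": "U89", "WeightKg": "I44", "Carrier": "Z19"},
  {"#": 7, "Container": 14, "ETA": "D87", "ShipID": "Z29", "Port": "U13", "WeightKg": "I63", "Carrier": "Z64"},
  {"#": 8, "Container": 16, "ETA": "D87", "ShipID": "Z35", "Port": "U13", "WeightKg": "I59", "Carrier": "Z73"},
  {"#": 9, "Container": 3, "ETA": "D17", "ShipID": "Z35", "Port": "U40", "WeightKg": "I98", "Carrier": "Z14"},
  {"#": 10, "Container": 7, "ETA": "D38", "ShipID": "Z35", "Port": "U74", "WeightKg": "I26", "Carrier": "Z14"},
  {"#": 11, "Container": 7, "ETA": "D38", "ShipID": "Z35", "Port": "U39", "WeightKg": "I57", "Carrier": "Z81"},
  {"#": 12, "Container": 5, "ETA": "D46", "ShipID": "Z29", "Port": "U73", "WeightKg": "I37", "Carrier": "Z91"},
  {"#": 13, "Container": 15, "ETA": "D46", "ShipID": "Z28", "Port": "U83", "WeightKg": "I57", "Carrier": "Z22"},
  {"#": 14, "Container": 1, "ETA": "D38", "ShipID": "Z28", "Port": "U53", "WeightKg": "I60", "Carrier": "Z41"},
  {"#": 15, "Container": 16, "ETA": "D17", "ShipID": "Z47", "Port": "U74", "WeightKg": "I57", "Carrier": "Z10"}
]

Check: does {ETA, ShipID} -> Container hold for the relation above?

Yes

(ETA=D87, ShipID=Z47): row 1 → Container = 0 ✓
(ETA=D17, ShipID=Z35): rows 2, 9 → Container = 3, 3 ✓
(ETA=D38, ShipID=Z47): row 3 → Container = 9 ✓
(ETA=D17, ShipID=Z29): rows 4, 6 → Container = 10, 10 ✓
(ETA=D17, ShipID=Z47): rows 5, 15 → Container = 16, 16 ✓
(ETA=D87, ShipID=Z29): row 7 → Container = 14 ✓
(ETA=D87, ShipID=Z35): row 8 → Container = 16 ✓
(ETA=D38, ShipID=Z35): rows 10, 11 → Container = 7, 7 ✓
(ETA=D46, ShipID=Z29): row 12 → Container = 5 ✓
(ETA=D46, ShipID=Z28): row 13 → Container = 15 ✓
(ETA=D38, ShipID=Z28): row 14 → Container = 1 ✓
Every {ETA, ShipID} value is associated with a single Container value, so {ETA, ShipID} -> Container holds.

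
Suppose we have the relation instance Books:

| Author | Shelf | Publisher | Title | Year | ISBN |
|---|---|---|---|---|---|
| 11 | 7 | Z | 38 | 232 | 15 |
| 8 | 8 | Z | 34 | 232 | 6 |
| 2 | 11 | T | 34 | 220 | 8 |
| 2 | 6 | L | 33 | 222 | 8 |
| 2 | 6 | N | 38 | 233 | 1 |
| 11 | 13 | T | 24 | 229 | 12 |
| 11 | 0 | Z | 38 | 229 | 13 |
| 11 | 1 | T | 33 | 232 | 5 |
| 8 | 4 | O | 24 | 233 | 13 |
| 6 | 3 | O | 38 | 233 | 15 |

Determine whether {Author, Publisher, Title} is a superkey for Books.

Two distinct rows share (Author=11, Publisher=Z, Title=38), so {Author, Publisher, Title} does not determine every attribute — not a superkey.

No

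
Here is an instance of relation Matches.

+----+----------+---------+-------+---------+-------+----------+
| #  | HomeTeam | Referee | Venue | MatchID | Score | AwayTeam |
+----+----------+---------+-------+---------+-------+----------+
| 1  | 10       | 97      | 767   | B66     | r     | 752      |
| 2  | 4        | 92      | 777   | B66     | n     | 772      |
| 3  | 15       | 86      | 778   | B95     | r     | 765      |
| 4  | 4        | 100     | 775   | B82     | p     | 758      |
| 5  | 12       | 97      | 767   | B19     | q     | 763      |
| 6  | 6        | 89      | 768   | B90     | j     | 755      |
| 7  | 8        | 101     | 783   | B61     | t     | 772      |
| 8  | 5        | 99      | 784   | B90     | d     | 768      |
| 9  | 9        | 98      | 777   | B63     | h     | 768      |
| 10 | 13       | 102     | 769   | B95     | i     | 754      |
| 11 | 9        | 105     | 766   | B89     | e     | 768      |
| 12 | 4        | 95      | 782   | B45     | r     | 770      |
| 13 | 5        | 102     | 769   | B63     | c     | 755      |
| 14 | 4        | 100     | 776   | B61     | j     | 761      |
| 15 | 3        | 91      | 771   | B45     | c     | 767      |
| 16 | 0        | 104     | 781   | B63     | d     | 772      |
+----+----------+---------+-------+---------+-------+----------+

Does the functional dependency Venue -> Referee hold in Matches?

No

Venue=767: rows 1, 5 → Referee = 97, 97 ✓
Venue=777: rows 2, 9 → Referee takes values {92, 98} — violation
Venue=778: row 3 → Referee = 86 ✓
Venue=775: row 4 → Referee = 100 ✓
Venue=768: row 6 → Referee = 89 ✓
Venue=783: row 7 → Referee = 101 ✓
Venue=784: row 8 → Referee = 99 ✓
Venue=769: rows 10, 13 → Referee = 102, 102 ✓
Venue=766: row 11 → Referee = 105 ✓
Venue=782: row 12 → Referee = 95 ✓
Venue=776: row 14 → Referee = 100 ✓
Venue=771: row 15 → Referee = 91 ✓
Venue=781: row 16 → Referee = 104 ✓
Two rows agree on Venue but differ on Referee, so Venue -> Referee does not hold.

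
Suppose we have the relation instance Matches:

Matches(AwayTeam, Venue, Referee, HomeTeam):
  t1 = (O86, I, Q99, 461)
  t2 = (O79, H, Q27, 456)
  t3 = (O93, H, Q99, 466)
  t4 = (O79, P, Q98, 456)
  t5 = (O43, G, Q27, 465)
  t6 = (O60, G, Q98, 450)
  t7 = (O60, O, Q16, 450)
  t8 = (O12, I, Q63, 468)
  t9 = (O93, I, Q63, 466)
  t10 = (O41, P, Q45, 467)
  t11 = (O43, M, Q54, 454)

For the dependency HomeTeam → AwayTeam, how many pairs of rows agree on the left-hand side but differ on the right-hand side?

0

HomeTeam=456: all 2 rows agree on AwayTeam — 0 pairs.
HomeTeam=466: all 2 rows agree on AwayTeam — 0 pairs.
HomeTeam=450: all 2 rows agree on AwayTeam — 0 pairs.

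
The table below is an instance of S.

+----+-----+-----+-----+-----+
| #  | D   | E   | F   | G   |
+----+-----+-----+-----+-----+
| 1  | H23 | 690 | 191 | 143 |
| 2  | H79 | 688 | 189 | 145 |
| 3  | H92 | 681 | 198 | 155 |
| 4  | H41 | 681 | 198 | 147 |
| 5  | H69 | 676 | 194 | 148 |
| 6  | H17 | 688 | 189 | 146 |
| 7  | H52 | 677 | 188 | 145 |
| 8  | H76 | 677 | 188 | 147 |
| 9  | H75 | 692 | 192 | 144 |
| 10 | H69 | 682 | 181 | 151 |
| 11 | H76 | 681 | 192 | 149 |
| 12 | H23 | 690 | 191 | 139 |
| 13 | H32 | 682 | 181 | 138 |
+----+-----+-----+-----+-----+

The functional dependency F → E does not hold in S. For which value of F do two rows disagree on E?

192

F=191: rows 1, 12 → E = 690, 690 ✓
F=189: rows 2, 6 → E = 688, 688 ✓
F=198: rows 3, 4 → E = 681, 681 ✓
F=194: row 5 → E = 676 ✓
F=188: rows 7, 8 → E = 677, 677 ✓
F=192: rows 9, 11 → E takes values {692, 681} — violation
F=181: rows 10, 13 → E = 682, 682 ✓
The only F value with inconsistent E is F=192.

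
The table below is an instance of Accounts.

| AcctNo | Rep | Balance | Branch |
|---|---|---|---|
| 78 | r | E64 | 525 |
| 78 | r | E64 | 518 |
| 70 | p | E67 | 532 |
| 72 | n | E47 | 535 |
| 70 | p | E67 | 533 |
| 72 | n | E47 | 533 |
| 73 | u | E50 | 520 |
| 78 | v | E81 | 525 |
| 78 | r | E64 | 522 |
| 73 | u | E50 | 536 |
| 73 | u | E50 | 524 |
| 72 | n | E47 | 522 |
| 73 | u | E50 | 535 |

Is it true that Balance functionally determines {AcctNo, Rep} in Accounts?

Yes

Balance=E64: 3 rows → {AcctNo,Rep} = (78, r), (78, r), (78, r) ✓
Balance=E67: 2 rows → {AcctNo,Rep} = (70, p), (70, p) ✓
Balance=E47: 3 rows → {AcctNo,Rep} = (72, n), (72, n), (72, n) ✓
Balance=E50: 4 rows → {AcctNo,Rep} = (73, u), (73, u), (73, u), (73, u) ✓
Balance=E81: 1 row → {AcctNo,Rep} = (78, v) ✓
Every Balance value is associated with a single {AcctNo, Rep} value, so Balance -> {AcctNo, Rep} holds.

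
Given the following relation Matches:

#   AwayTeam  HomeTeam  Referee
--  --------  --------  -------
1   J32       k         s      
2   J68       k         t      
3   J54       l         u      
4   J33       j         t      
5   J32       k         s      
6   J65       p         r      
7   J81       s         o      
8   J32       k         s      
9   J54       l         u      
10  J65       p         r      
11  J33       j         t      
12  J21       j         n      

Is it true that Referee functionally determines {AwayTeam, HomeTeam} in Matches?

No

Referee=s: rows 1, 5, 8 → {AwayTeam,HomeTeam} = (J32, k), (J32, k), (J32, k) ✓
Referee=t: rows 2, 4, 11 → {AwayTeam,HomeTeam} takes values {(J68, k), (J33, j)} — violation
Referee=u: rows 3, 9 → {AwayTeam,HomeTeam} = (J54, l), (J54, l) ✓
Referee=r: rows 6, 10 → {AwayTeam,HomeTeam} = (J65, p), (J65, p) ✓
Referee=o: row 7 → {AwayTeam,HomeTeam} = (J81, s) ✓
Referee=n: row 12 → {AwayTeam,HomeTeam} = (J21, j) ✓
Two rows agree on Referee but differ on {AwayTeam, HomeTeam}, so Referee → {AwayTeam, HomeTeam} does not hold.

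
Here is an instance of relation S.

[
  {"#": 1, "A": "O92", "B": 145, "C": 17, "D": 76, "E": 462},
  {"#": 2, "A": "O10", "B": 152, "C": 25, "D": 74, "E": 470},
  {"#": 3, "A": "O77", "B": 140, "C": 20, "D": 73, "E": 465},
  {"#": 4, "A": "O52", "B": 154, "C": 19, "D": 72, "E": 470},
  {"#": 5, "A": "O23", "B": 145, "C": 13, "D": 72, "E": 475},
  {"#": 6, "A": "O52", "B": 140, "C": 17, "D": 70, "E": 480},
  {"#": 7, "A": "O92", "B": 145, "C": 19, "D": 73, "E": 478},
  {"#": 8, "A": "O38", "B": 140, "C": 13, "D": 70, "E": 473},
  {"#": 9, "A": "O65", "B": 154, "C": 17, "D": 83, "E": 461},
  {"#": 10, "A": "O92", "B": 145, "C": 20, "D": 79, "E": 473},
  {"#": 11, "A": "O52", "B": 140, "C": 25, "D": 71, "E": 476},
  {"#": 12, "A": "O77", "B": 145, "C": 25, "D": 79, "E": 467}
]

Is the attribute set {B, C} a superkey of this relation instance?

All 12 rows have distinct {B, C} values, so {B, C} → (all attributes) holds and {B, C} is a superkey.

Yes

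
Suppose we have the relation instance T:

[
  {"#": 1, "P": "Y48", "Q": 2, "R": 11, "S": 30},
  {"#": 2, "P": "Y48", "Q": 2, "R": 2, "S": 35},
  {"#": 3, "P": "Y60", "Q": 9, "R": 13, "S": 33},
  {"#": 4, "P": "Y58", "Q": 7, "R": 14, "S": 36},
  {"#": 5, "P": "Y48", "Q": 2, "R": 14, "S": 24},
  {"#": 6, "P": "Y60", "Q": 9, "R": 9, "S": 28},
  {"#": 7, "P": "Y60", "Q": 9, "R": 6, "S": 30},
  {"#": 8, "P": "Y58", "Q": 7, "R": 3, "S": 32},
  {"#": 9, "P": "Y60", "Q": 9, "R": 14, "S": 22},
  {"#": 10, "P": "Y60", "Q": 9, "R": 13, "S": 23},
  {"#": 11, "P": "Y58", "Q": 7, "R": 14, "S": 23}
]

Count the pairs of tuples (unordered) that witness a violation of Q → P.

Q=2: all 3 rows agree on P — 0 pairs.
Q=9: all 5 rows agree on P — 0 pairs.
Q=7: all 3 rows agree on P — 0 pairs.

0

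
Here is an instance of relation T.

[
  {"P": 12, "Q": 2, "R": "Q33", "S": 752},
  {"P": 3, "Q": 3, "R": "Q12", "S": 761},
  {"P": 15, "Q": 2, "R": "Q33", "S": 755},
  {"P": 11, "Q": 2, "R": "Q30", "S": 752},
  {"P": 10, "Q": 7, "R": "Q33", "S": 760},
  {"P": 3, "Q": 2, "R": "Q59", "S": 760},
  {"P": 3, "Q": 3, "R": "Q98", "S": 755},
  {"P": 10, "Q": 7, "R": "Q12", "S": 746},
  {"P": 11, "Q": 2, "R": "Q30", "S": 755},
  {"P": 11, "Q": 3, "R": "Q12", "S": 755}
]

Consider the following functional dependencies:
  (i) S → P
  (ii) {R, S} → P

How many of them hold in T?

(i) S → P: S=752: 2 rows → P takes values {12, 11} — violation; S=755: 4 rows → P takes values {15, 3, 11} — violation; S=760: 2 rows → P takes values {10, 3} — violation — fails.
(ii) {R, S} → P: every LHS value maps to a single RHS value — holds.
1 of the 2 dependencies holds.

1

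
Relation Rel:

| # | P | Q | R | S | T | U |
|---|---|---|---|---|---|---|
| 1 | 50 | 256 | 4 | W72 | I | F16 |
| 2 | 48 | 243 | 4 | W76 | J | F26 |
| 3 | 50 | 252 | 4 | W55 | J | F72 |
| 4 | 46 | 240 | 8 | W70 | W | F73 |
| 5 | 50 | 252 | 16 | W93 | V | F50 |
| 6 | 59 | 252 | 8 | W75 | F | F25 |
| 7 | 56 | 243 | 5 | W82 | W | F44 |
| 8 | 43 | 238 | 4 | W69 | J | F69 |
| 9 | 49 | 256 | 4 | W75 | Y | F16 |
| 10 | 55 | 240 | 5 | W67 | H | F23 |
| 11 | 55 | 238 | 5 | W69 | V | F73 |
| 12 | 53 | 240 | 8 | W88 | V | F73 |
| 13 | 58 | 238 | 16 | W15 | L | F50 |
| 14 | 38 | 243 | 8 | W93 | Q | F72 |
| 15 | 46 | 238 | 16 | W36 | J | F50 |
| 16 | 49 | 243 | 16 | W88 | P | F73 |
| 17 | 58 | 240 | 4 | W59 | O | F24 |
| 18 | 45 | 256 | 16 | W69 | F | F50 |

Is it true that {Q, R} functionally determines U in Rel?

Yes

(Q=256, R=4): rows 1, 9 → U = F16, F16 ✓
(Q=243, R=4): row 2 → U = F26 ✓
(Q=252, R=4): row 3 → U = F72 ✓
(Q=240, R=8): rows 4, 12 → U = F73, F73 ✓
(Q=252, R=16): row 5 → U = F50 ✓
(Q=252, R=8): row 6 → U = F25 ✓
(Q=243, R=5): row 7 → U = F44 ✓
(Q=238, R=4): row 8 → U = F69 ✓
(Q=240, R=5): row 10 → U = F23 ✓
(Q=238, R=5): row 11 → U = F73 ✓
(Q=238, R=16): rows 13, 15 → U = F50, F50 ✓
(Q=243, R=8): row 14 → U = F72 ✓
(Q=243, R=16): row 16 → U = F73 ✓
(Q=240, R=4): row 17 → U = F24 ✓
(Q=256, R=16): row 18 → U = F50 ✓
Every {Q, R} value is associated with a single U value, so {Q, R} → U holds.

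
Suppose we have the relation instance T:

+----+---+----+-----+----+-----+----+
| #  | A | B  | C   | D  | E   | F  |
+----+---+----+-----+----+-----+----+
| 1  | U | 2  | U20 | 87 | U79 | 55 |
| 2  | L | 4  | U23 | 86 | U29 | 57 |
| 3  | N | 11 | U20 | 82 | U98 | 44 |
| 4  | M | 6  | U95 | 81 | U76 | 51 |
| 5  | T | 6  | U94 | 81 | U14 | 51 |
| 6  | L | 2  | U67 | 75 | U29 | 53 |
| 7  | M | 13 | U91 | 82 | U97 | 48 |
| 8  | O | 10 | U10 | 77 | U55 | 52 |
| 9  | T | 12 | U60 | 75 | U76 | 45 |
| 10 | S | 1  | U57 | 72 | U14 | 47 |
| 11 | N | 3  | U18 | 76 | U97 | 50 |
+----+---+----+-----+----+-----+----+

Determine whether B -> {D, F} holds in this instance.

No

B=2: rows 1, 6 → {D,F} takes values {(87, 55), (75, 53)} — violation
B=4: row 2 → {D,F} = (86, 57) ✓
B=11: row 3 → {D,F} = (82, 44) ✓
B=6: rows 4, 5 → {D,F} = (81, 51), (81, 51) ✓
B=13: row 7 → {D,F} = (82, 48) ✓
B=10: row 8 → {D,F} = (77, 52) ✓
B=12: row 9 → {D,F} = (75, 45) ✓
B=1: row 10 → {D,F} = (72, 47) ✓
B=3: row 11 → {D,F} = (76, 50) ✓
Two rows agree on B but differ on {D, F}, so B -> {D, F} does not hold.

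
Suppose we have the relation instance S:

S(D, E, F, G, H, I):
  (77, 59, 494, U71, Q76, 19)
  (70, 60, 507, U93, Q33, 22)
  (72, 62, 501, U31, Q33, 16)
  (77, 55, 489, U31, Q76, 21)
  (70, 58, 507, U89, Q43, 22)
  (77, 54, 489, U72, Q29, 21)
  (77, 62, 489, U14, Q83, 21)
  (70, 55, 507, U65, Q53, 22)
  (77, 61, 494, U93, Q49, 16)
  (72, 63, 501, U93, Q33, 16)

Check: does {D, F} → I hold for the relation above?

(D=77, F=494): 2 rows → I takes values {19, 16} — violation
(D=70, F=507): 3 rows → I = 22, 22, 22 ✓
(D=72, F=501): 2 rows → I = 16, 16 ✓
(D=77, F=489): 3 rows → I = 21, 21, 21 ✓
Two rows agree on {D, F} but differ on I, so {D, F} → I does not hold.

No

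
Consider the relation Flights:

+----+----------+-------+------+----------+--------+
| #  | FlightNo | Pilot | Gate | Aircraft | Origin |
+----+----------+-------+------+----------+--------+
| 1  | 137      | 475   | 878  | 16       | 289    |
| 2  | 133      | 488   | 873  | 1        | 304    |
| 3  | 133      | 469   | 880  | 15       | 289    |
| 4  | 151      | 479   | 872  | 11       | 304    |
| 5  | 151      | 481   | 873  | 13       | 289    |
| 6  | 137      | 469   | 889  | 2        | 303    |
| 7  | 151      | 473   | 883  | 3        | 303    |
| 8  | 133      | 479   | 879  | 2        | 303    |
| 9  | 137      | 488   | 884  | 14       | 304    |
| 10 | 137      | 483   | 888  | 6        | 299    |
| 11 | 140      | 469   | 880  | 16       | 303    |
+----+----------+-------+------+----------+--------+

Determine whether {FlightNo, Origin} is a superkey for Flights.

Yes

All 11 rows have distinct {FlightNo, Origin} values, so {FlightNo, Origin} → (all attributes) holds and {FlightNo, Origin} is a superkey.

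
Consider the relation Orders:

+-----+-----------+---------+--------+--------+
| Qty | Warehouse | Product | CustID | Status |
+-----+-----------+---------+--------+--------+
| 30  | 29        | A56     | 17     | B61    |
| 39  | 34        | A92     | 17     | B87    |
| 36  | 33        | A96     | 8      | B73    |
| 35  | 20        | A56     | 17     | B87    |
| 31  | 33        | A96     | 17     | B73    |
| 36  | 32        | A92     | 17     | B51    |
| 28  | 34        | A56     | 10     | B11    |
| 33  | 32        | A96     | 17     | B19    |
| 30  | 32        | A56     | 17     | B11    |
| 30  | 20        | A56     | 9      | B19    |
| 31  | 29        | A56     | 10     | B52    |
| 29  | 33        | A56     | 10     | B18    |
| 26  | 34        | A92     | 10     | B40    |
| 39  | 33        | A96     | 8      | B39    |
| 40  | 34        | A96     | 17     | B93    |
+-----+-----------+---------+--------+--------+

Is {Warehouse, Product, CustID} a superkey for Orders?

Two distinct rows share (Warehouse=33, Product=A96, CustID=8), so {Warehouse, Product, CustID} does not determine every attribute — not a superkey.

No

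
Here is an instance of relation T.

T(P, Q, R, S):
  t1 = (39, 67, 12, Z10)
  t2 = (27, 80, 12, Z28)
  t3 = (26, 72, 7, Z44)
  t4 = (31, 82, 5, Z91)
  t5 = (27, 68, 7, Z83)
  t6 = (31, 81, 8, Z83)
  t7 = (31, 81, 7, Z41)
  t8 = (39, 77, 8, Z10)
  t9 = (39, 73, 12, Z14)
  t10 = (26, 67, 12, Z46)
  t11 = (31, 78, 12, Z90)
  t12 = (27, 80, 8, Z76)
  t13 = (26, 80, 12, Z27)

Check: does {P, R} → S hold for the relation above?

No

(P=39, R=12): rows 1, 9 → S takes values {Z10, Z14} — violation
(P=27, R=12): row 2 → S = Z28 ✓
(P=26, R=7): row 3 → S = Z44 ✓
(P=31, R=5): row 4 → S = Z91 ✓
(P=27, R=7): row 5 → S = Z83 ✓
(P=31, R=8): row 6 → S = Z83 ✓
(P=31, R=7): row 7 → S = Z41 ✓
(P=39, R=8): row 8 → S = Z10 ✓
(P=26, R=12): rows 10, 13 → S takes values {Z46, Z27} — violation
(P=31, R=12): row 11 → S = Z90 ✓
(P=27, R=8): row 12 → S = Z76 ✓
Two rows agree on {P, R} but differ on S, so {P, R} → S does not hold.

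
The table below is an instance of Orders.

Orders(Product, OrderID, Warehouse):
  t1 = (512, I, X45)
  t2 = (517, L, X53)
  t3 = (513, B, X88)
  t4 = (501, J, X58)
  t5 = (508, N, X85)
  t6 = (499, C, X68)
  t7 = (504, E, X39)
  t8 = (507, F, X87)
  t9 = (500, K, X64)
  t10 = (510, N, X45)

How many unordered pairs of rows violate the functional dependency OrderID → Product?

OrderID=N: violating pairs (5,10) — 1 pair.

1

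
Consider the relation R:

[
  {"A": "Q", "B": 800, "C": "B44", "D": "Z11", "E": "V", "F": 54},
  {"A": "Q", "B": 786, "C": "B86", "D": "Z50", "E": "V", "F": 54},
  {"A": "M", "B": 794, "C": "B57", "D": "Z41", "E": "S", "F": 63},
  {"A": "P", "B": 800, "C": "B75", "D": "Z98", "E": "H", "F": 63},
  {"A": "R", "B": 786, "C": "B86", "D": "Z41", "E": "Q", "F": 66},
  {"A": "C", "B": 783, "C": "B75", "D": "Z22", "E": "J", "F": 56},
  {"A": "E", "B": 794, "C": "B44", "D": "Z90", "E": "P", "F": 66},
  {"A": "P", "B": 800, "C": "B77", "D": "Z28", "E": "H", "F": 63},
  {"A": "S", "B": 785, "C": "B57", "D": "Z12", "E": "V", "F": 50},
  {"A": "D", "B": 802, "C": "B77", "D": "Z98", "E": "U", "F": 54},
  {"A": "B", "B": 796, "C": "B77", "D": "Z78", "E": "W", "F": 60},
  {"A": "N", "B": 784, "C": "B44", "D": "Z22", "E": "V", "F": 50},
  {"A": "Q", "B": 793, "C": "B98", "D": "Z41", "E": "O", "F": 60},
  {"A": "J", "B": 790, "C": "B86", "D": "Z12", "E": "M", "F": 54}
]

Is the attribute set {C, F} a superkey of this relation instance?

No

Two distinct rows share (C=B86, F=54), so {C, F} does not determine every attribute — not a superkey.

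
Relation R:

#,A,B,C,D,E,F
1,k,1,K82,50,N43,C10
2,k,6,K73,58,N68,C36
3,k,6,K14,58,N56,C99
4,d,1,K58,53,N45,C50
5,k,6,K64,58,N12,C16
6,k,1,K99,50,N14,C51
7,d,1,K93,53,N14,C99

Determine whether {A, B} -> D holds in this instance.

Yes

(A=k, B=1): rows 1, 6 → D = 50, 50 ✓
(A=k, B=6): rows 2, 3, 5 → D = 58, 58, 58 ✓
(A=d, B=1): rows 4, 7 → D = 53, 53 ✓
Every {A, B} value is associated with a single D value, so {A, B} -> D holds.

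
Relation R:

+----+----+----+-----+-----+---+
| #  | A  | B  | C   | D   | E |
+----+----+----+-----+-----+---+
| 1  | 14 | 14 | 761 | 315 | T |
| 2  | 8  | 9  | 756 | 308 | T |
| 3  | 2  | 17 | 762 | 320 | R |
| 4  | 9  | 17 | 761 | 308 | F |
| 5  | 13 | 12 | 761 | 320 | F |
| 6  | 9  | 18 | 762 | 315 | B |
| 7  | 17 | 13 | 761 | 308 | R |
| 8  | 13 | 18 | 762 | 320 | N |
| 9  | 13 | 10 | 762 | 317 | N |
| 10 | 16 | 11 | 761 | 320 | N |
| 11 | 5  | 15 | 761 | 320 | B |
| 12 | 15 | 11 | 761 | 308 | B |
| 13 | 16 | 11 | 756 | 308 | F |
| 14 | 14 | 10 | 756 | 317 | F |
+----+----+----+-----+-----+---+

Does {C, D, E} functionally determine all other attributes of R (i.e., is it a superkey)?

All 14 rows have distinct {C, D, E} values, so {C, D, E} → (all attributes) holds and {C, D, E} is a superkey.

Yes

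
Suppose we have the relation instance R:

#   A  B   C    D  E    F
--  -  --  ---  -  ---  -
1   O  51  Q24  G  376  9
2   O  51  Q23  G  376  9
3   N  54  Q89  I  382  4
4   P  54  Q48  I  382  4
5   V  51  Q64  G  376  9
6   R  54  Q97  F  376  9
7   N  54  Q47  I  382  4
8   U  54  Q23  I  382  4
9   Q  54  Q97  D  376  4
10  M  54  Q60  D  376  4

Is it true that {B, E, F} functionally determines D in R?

Yes

(B=51, E=376, F=9): rows 1, 2, 5 → D = G, G, G ✓
(B=54, E=382, F=4): rows 3, 4, 7, 8 → D = I, I, I, I ✓
(B=54, E=376, F=9): row 6 → D = F ✓
(B=54, E=376, F=4): rows 9, 10 → D = D, D ✓
Every {B, E, F} value is associated with a single D value, so {B, E, F} -> D holds.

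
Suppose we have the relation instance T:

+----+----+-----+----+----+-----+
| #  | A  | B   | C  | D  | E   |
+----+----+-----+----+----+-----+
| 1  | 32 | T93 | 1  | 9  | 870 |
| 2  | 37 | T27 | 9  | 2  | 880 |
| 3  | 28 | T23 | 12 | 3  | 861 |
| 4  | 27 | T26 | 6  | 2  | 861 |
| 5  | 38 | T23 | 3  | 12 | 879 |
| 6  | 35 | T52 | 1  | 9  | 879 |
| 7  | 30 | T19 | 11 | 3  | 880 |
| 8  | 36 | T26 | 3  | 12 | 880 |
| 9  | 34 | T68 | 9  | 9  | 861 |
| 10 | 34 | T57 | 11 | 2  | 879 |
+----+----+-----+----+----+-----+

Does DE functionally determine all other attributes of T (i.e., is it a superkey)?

Yes

All 10 rows have distinct DE values, so DE → (all attributes) holds and DE is a superkey.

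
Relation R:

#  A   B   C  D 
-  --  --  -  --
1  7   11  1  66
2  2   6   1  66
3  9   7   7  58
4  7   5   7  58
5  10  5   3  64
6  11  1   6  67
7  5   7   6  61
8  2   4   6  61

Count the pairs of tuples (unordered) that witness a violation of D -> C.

D=66: all 2 rows agree on C — 0 pairs.
D=58: all 2 rows agree on C — 0 pairs.
D=61: all 2 rows agree on C — 0 pairs.

0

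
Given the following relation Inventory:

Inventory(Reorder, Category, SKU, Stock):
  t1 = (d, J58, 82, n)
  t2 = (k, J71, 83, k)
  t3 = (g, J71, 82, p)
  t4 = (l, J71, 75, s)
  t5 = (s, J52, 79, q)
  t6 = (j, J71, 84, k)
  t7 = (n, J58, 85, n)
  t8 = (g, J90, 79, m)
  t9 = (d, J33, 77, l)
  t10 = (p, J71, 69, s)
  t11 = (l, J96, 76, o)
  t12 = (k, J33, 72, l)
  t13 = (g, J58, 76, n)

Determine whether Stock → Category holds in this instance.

Stock=n: rows 1, 7, 13 → Category = J58, J58, J58 ✓
Stock=k: rows 2, 6 → Category = J71, J71 ✓
Stock=p: row 3 → Category = J71 ✓
Stock=s: rows 4, 10 → Category = J71, J71 ✓
Stock=q: row 5 → Category = J52 ✓
Stock=m: row 8 → Category = J90 ✓
Stock=l: rows 9, 12 → Category = J33, J33 ✓
Stock=o: row 11 → Category = J96 ✓
Every Stock value is associated with a single Category value, so Stock → Category holds.

Yes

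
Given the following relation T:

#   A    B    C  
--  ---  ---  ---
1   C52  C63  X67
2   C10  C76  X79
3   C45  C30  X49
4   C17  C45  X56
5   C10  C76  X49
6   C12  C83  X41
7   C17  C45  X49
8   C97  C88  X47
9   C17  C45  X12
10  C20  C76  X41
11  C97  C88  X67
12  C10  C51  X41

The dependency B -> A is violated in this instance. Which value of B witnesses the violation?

C76

B=C63: row 1 → A = C52 ✓
B=C76: rows 2, 5, 10 → A takes values {C10, C20} — violation
B=C30: row 3 → A = C45 ✓
B=C45: rows 4, 7, 9 → A = C17, C17, C17 ✓
B=C83: row 6 → A = C12 ✓
B=C88: rows 8, 11 → A = C97, C97 ✓
B=C51: row 12 → A = C10 ✓
The only B value with inconsistent A is B=C76.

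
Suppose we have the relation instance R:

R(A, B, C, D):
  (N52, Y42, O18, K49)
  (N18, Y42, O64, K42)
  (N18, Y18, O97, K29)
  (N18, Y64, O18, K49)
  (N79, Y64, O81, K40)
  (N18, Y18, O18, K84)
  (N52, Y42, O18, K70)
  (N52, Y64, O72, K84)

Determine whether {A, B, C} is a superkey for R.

No

Two distinct rows share (A=N52, B=Y42, C=O18), so {A, B, C} does not determine every attribute — not a superkey.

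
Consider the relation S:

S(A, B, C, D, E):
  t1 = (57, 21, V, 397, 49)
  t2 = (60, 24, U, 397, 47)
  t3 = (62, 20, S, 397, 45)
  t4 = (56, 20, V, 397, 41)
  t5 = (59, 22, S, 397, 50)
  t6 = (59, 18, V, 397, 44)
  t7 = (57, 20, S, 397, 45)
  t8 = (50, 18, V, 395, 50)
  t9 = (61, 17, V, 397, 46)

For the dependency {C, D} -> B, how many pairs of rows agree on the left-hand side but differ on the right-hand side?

8

(C=V, D=397): violating pairs (1,4), (1,6), (1,9), (4,6), (4,9), (6,9) — 6 pairs.
(C=S, D=397): violating pairs (3,5), (5,7) — 2 pairs.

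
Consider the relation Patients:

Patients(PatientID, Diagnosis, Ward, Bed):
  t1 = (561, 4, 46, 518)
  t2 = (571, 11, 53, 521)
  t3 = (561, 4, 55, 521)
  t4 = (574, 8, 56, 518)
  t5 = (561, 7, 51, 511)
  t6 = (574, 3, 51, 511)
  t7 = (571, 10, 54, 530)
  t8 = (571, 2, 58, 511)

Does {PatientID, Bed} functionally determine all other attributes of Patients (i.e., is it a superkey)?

All 8 rows have distinct {PatientID, Bed} values, so {PatientID, Bed} → (all attributes) holds and {PatientID, Bed} is a superkey.

Yes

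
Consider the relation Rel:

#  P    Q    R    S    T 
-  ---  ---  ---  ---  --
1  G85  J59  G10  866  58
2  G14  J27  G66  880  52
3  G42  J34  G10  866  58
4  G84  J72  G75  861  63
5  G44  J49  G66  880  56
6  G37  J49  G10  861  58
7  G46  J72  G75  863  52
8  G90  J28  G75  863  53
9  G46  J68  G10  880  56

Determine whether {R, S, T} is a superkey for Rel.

Rows 1 and 3 have the same {R, S, T} value (R=G10, S=866, T=58) but are distinct tuples, so {R, S, T} does not determine every attribute — not a superkey.

No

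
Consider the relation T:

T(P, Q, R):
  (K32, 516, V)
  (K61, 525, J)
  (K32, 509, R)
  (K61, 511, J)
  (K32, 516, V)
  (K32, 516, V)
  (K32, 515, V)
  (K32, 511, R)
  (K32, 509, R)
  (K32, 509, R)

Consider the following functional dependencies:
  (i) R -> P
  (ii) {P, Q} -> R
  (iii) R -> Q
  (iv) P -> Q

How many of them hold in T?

(i) R -> P: every LHS value maps to a single RHS value — holds.
(ii) {P, Q} -> R: every LHS value maps to a single RHS value — holds.
(iii) R -> Q: R=V: 4 rows → Q takes values {516, 515} — violation; R=J: 2 rows → Q takes values {525, 511} — violation; R=R: 4 rows → Q takes values {509, 511} — violation — fails.
(iv) P -> Q: P=K32: 8 rows → Q takes values {516, 509, 515, 511} — violation; P=K61: 2 rows → Q takes values {525, 511} — violation — fails.
2 of the 4 dependencies hold.

2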